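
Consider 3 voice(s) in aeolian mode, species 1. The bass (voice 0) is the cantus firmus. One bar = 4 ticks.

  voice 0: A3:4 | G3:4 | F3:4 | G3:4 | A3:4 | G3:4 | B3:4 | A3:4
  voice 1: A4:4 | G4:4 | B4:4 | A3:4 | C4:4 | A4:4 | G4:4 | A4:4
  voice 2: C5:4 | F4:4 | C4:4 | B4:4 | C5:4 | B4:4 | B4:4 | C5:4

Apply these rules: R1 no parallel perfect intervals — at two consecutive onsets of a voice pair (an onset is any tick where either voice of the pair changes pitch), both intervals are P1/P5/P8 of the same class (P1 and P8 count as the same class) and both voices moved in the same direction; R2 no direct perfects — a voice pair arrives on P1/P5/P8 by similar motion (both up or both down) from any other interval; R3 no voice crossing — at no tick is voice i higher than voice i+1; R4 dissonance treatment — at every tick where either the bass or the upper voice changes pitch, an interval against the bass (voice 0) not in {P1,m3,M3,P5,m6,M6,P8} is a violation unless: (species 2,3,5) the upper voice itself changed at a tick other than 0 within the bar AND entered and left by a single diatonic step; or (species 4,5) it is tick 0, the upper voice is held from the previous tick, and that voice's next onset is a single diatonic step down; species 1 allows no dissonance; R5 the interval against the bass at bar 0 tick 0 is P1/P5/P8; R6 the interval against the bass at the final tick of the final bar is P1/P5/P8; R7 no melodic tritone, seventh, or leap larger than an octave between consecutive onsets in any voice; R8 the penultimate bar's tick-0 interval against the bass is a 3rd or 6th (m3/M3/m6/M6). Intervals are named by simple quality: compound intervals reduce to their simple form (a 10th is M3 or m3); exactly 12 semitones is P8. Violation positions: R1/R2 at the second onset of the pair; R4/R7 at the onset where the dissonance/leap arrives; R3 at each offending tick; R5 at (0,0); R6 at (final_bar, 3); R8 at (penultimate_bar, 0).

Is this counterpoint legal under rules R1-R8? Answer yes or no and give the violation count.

bar 0: v0=A3 v1=A4 v2=C5 (m3)
bar 1: v0=G3 v1=G4 v2=F4 (m7)
bar 2: v0=F3 v1=B4 v2=C4 (P5)
bar 3: v0=G3 v1=A3 v2=B4 (M3)
bar 4: v0=A3 v1=C4 v2=C5 (m3)
bar 5: v0=G3 v1=A4 v2=B4 (M3)
bar 6: v0=B3 v1=G4 v2=B4 (P8)
bar 7: v0=A3 v1=A4 v2=C5 (m3)
  R5 @ bar0.0: opens on m3
  R1 @ bar1.0: A3/A4 P8 -> G3/G4 P8 similar
  R3 @ bar1.0: G4 above F4
  R4 @ bar1.0: G3/F4 m7 untreated
  R3 @ bar1.1: G4 above F4
  R3 @ bar1.2: G4 above F4
  R3 @ bar1.3: G4 above F4
  R2 @ bar2.0: G3/F4 m7 -> F3/C4 P5 similar
  R3 @ bar2.0: B4 above C4
  R4 @ bar2.0: F3/B4 TT untreated
  R3 @ bar2.1: B4 above C4
  R3 @ bar2.2: B4 above C4
  R3 @ bar2.3: B4 above C4
  R4 @ bar3.0: G3/A3 M2 untreated
  R7 @ bar3.0: B4->A3 leap 14st
  R7 @ bar3.0: C4->B4 leap 11st
  R2 @ bar4.0: A3/B4 M2 -> C4/C5 P8 similar
  R4 @ bar5.0: G3/A4 M2 untreated
  R8 @ bar6.0: penult P8 not 3rd/6th
  R6 @ bar7.3: closes on m3

No (20 violations)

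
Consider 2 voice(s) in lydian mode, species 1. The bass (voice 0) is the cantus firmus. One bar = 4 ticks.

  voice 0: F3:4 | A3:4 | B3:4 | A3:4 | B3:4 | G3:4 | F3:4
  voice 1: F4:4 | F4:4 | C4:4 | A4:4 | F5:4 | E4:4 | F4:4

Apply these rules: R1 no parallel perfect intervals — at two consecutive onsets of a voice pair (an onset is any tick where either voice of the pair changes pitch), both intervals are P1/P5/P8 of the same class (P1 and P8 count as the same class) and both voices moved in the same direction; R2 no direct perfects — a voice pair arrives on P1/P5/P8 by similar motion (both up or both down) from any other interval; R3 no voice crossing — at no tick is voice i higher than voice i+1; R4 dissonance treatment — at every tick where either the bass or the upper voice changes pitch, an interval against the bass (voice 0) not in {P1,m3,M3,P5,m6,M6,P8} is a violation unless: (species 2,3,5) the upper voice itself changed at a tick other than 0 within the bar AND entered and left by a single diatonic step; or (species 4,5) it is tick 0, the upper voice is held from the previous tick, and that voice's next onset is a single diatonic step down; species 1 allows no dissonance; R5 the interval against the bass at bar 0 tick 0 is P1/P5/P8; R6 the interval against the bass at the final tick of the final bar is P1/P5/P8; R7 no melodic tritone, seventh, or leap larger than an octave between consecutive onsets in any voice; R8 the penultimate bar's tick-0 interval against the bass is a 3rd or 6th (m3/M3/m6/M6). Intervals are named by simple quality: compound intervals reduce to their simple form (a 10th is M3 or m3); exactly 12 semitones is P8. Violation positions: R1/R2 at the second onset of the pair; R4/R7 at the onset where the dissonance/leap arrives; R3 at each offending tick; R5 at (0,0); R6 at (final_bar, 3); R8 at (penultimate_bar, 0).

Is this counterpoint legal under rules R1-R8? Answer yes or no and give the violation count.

No (3 violations)

bar 0: v0=F3 v1=F4 (P8)
bar 1: v0=A3 v1=F4 (m6)
bar 2: v0=B3 v1=C4 (m2)
bar 3: v0=A3 v1=A4 (P8)
bar 4: v0=B3 v1=F5 (TT)
bar 5: v0=G3 v1=E4 (M6)
bar 6: v0=F3 v1=F4 (P8)
  R4 @ bar2.0: B3/C4 m2 untreated
  R4 @ bar4.0: B3/F5 TT untreated
  R7 @ bar5.0: F5->E4 leap 13st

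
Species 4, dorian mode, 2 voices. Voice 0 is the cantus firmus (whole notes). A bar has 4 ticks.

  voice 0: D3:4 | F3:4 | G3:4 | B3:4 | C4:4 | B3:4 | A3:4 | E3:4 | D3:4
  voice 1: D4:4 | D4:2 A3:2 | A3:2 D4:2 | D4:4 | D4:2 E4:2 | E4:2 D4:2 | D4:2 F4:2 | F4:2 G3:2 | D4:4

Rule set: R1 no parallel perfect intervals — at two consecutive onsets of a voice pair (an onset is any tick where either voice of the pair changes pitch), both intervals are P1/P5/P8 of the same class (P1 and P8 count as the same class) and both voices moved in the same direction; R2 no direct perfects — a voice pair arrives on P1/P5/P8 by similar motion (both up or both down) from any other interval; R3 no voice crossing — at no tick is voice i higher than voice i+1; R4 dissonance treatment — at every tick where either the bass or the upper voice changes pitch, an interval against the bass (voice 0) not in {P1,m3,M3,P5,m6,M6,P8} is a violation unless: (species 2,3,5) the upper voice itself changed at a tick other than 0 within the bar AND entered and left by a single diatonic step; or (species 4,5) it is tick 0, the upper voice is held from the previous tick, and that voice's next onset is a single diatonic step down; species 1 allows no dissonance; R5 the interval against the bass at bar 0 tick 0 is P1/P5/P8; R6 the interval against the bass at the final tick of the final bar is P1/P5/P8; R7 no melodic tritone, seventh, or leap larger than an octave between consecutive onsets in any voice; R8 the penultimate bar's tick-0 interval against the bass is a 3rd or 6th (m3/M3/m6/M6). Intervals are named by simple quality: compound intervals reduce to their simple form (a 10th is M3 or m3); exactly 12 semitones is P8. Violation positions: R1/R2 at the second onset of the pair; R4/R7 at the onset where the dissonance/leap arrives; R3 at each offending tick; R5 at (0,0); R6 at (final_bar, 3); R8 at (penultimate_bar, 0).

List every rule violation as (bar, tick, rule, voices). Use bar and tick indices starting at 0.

(2, 0, R4, (0, 1))
(4, 0, R4, (0, 1))
(6, 0, R4, (0, 1))
(7, 0, R4, (0, 1))
(7, 0, R8, (0, 1))
(7, 2, R7, (1,))

bar 0: v0=D3 v1=D4 downbeat P8
bar 1: v0=F3 v1=D4 downbeat M6
bar 2: v0=G3 v1=A3 downbeat M2
bar 3: v0=B3 v1=D4 downbeat m3
bar 4: v0=C4 v1=D4 downbeat M2
bar 5: v0=B3 v1=E4 downbeat P4
bar 6: v0=A3 v1=D4 downbeat P4
bar 7: v0=E3 v1=F4 downbeat m2
bar 8: v0=D3 v1=D4 downbeat P8
  -> R4 @ bar 2 tick 0 v(0, 1): G3/A3 M2 untreated
  -> R4 @ bar 4 tick 0 v(0, 1): C4/D4 M2 untreated
  -> R4 @ bar 6 tick 0 v(0, 1): A3/D4 P4 untreated
  -> R4 @ bar 7 tick 0 v(0, 1): E3/F4 m2 untreated
  -> R8 @ bar 7 tick 0 v(0, 1): penult m2 not 3rd/6th
  -> R7 @ bar 7 tick 2 v(1,): F4->G3 leap 10st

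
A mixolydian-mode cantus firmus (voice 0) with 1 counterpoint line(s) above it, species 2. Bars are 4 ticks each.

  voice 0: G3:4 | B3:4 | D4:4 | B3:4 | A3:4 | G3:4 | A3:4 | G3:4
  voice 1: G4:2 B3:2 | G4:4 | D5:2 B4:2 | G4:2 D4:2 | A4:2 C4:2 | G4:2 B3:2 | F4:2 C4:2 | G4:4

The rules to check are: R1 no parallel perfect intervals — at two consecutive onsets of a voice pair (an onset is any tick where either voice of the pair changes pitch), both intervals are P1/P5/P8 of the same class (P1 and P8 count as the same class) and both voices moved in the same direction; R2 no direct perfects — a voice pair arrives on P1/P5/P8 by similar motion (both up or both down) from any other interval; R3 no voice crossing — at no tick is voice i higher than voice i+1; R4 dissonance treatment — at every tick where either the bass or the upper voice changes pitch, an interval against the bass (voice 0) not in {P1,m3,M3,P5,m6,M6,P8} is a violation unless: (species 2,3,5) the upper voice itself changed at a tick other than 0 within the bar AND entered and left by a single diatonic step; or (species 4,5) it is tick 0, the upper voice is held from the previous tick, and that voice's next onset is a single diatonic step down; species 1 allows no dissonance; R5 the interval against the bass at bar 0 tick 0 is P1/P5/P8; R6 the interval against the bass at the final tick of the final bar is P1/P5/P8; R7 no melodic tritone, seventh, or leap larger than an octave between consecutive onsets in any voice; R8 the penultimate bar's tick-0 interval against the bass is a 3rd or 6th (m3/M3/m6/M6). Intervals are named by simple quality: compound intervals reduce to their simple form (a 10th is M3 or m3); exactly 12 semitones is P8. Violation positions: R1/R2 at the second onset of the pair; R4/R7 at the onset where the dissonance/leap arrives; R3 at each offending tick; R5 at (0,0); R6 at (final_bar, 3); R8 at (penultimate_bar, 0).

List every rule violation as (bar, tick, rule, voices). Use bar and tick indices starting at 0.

bar 0: v0=G3 v1=G4 downbeat P8
bar 1: v0=B3 v1=G4 downbeat m6
bar 2: v0=D4 v1=D5 downbeat P8
bar 3: v0=B3 v1=G4 downbeat m6
bar 4: v0=A3 v1=A4 downbeat P8
bar 5: v0=G3 v1=G4 downbeat P8
bar 6: v0=A3 v1=F4 downbeat m6
bar 7: v0=G3 v1=G4 downbeat P8
  -> R2 @ bar 2 tick 0 v(0, 1): B3/G4 m6 -> D4/D5 P8 similar
  -> R7 @ bar 6 tick 0 v(1,): B3->F4 leap 6st

(2, 0, R2, (0, 1))
(6, 0, R7, (1,))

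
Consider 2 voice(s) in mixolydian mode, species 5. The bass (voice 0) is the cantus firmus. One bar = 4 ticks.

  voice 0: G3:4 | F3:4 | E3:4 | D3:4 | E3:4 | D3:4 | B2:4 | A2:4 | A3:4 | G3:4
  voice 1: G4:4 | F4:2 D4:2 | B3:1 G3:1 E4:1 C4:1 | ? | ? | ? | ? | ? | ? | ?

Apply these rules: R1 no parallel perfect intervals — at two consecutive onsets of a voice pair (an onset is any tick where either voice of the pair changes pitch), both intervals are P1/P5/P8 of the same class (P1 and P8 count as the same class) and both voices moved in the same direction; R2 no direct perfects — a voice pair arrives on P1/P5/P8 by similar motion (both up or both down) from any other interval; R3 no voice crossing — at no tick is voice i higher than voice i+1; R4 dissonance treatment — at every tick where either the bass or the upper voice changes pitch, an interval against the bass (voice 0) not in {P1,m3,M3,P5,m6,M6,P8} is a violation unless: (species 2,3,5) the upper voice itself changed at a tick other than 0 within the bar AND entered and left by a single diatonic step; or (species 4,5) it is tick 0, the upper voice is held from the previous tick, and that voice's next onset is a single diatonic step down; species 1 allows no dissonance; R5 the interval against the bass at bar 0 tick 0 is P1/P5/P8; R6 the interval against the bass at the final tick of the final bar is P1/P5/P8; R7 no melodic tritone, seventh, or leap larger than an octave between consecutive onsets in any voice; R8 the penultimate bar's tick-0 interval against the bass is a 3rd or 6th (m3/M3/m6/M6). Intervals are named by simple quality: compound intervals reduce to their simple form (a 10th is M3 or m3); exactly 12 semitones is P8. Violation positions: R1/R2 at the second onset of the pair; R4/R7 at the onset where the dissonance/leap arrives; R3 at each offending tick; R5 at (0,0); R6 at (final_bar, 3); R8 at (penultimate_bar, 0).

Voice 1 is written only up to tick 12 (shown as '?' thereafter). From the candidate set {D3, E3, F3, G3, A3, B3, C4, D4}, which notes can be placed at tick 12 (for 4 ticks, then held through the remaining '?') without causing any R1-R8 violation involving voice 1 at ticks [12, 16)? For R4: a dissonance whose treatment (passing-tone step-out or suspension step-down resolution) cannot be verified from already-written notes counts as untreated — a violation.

{B3, D4, F3}

D3: violates R2,R7
E3: violates R4
F3: legal
G3: violates R4
A3: violates R2
B3: legal
C4: violates R4
D4: legal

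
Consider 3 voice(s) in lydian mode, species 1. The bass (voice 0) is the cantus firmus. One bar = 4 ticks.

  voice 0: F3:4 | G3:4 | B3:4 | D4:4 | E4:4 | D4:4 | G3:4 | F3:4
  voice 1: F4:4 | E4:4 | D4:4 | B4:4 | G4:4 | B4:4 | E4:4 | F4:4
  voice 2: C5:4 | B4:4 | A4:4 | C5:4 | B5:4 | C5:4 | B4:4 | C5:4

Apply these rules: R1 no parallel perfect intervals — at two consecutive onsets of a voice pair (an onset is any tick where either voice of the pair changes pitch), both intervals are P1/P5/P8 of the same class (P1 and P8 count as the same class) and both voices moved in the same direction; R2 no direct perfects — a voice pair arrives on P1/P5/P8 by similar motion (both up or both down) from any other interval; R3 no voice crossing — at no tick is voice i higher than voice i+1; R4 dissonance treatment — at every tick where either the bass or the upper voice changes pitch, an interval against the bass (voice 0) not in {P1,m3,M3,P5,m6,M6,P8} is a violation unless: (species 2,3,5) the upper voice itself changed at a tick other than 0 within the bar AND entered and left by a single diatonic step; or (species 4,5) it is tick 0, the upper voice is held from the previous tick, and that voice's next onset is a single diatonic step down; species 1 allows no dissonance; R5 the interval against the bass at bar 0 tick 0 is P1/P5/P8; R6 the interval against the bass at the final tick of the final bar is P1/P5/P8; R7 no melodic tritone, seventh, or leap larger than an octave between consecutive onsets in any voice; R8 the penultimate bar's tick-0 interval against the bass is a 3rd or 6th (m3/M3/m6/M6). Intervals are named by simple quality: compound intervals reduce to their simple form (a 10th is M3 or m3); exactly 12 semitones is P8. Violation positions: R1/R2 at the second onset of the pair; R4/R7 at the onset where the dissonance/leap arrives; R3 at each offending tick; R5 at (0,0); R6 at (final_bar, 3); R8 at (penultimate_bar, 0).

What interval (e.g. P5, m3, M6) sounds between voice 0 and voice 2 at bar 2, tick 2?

m7

voice 0=B3 voice 2=A4 -> m7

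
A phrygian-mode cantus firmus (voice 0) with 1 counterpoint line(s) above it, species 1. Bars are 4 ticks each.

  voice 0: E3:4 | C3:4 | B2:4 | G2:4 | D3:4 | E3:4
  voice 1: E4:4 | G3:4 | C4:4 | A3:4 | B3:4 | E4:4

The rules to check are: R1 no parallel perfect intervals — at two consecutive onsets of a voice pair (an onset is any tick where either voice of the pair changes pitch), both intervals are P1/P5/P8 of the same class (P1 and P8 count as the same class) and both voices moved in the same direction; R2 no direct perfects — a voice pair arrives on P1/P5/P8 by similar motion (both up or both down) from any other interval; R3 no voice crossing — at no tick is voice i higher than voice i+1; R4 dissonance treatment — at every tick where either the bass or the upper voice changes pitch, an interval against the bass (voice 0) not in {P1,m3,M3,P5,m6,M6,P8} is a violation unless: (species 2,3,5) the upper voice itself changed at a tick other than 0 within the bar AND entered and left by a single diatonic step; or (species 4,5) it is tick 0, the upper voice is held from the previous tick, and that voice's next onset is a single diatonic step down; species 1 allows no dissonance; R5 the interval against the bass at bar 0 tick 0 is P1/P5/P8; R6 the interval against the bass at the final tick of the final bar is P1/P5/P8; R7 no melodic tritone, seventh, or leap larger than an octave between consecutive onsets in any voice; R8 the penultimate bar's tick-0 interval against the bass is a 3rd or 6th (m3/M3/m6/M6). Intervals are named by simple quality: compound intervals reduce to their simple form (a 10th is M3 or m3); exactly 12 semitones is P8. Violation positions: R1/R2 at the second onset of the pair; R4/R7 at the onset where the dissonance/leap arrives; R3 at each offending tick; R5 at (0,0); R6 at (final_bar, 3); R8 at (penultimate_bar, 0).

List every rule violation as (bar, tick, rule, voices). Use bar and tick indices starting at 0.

bar 0: v0=E3 v1=E4 downbeat P8
bar 1: v0=C3 v1=G3 downbeat P5
bar 2: v0=B2 v1=C4 downbeat m2
bar 3: v0=G2 v1=A3 downbeat M2
bar 4: v0=D3 v1=B3 downbeat M6
bar 5: v0=E3 v1=E4 downbeat P8
  -> R2 @ bar 1 tick 0 v(0, 1): E3/E4 P8 -> C3/G3 P5 similar
  -> R4 @ bar 2 tick 0 v(0, 1): B2/C4 m2 untreated
  -> R4 @ bar 3 tick 0 v(0, 1): G2/A3 M2 untreated
  -> R2 @ bar 5 tick 0 v(0, 1): D3/B3 M6 -> E3/E4 P8 similar

(1, 0, R2, (0, 1))
(2, 0, R4, (0, 1))
(3, 0, R4, (0, 1))
(5, 0, R2, (0, 1))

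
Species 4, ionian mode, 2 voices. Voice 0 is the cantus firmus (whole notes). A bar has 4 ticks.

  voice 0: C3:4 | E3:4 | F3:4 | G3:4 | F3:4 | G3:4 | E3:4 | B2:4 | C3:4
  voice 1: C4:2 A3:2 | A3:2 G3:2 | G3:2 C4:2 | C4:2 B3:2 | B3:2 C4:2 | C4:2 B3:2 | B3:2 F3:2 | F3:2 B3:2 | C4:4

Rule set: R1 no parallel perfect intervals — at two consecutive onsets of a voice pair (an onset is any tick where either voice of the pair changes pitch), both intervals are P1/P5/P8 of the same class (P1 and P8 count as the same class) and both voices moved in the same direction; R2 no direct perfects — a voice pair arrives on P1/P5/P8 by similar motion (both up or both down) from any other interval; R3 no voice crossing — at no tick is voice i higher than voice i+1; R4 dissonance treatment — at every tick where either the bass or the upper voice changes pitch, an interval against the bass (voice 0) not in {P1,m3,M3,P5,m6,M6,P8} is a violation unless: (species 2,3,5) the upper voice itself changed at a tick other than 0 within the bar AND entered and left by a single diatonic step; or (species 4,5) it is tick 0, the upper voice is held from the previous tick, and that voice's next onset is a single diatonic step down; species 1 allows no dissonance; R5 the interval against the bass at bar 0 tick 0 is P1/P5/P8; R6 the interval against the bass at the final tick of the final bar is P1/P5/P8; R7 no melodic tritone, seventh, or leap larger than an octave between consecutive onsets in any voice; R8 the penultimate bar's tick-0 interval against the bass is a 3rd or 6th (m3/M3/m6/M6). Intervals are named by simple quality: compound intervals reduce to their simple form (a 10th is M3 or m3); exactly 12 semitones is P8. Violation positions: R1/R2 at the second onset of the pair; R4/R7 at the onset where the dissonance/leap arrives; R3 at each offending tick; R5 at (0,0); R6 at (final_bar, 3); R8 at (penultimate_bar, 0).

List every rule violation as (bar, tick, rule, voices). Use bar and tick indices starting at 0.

bar 0: v0=C3 v1=C4 downbeat P8
bar 1: v0=E3 v1=A3 downbeat P4
bar 2: v0=F3 v1=G3 downbeat M2
bar 3: v0=G3 v1=C4 downbeat P4
bar 4: v0=F3 v1=B3 downbeat TT
bar 5: v0=G3 v1=C4 downbeat P4
bar 6: v0=E3 v1=B3 downbeat P5
bar 7: v0=B2 v1=F3 downbeat TT
bar 8: v0=C3 v1=C4 downbeat P8
  -> R4 @ bar 2 tick 0 v(0, 1): F3/G3 M2 untreated
  -> R4 @ bar 4 tick 0 v(0, 1): F3/B3 TT untreated
  -> R4 @ bar 6 tick 2 v(0, 1): E3/F3 m2 untreated
  -> R7 @ bar 6 tick 2 v(1,): B3->F3 leap 6st
  -> R4 @ bar 7 tick 0 v(0, 1): B2/F3 TT untreated
  -> R8 @ bar 7 tick 0 v(0, 1): penult TT not 3rd/6th
  -> R7 @ bar 7 tick 2 v(1,): F3->B3 leap 6st
  -> R1 @ bar 8 tick 0 v(0, 1): B2/B3 P8 -> C3/C4 P8 similar

(2, 0, R4, (0, 1))
(4, 0, R4, (0, 1))
(6, 2, R4, (0, 1))
(6, 2, R7, (1,))
(7, 0, R4, (0, 1))
(7, 0, R8, (0, 1))
(7, 2, R7, (1,))
(8, 0, R1, (0, 1))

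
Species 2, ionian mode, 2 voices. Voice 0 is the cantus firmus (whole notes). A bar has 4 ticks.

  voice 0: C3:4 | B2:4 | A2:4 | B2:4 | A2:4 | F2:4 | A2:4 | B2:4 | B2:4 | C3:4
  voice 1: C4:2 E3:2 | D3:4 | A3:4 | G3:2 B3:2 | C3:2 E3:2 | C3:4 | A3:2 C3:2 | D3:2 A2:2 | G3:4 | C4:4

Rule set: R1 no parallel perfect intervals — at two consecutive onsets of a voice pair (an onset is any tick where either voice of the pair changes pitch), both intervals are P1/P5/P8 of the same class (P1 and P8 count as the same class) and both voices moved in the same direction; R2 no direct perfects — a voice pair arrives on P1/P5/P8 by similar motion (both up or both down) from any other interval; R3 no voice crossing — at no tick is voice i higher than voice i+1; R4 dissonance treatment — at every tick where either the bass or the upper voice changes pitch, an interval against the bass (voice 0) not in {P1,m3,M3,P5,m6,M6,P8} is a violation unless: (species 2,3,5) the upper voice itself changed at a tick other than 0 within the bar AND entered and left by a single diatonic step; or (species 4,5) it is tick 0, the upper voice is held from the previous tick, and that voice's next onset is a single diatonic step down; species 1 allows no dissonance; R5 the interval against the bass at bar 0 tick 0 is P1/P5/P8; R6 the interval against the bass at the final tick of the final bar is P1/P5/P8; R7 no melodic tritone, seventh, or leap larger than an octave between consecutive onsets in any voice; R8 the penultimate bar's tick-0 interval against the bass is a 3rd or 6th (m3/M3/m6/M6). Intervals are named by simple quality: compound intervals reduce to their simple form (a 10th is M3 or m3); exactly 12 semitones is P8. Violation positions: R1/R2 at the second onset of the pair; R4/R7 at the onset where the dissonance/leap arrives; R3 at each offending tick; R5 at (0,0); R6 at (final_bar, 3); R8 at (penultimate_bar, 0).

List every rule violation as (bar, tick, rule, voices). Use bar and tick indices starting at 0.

(4, 0, R7, (1,))
(5, 0, R1, (0, 1))
(6, 0, R2, (0, 1))
(7, 2, R3, (0, 1))
(7, 2, R4, (0, 1))
(7, 3, R3, (0, 1))
(8, 0, R7, (1,))
(9, 0, R2, (0, 1))

bar 0: v0=C3 v1=C4 downbeat P8
bar 1: v0=B2 v1=D3 downbeat m3
bar 2: v0=A2 v1=A3 downbeat P8
bar 3: v0=B2 v1=G3 downbeat m6
bar 4: v0=A2 v1=C3 downbeat m3
bar 5: v0=F2 v1=C3 downbeat P5
bar 6: v0=A2 v1=A3 downbeat P8
bar 7: v0=B2 v1=D3 downbeat m3
bar 8: v0=B2 v1=G3 downbeat m6
bar 9: v0=C3 v1=C4 downbeat P8
  -> R7 @ bar 4 tick 0 v(1,): B3->C3 leap 11st
  -> R1 @ bar 5 tick 0 v(0, 1): A2/E3 P5 -> F2/C3 P5 similar
  -> R2 @ bar 6 tick 0 v(0, 1): F2/C3 P5 -> A2/A3 P8 similar
  -> R3 @ bar 7 tick 2 v(0, 1): B2 above A2
  -> R4 @ bar 7 tick 2 v(0, 1): B2/A2 M2 untreated
  -> R3 @ bar 7 tick 3 v(0, 1): B2 above A2
  -> R7 @ bar 8 tick 0 v(1,): A2->G3 leap 10st
  -> R2 @ bar 9 tick 0 v(0, 1): B2/G3 m6 -> C3/C4 P8 similar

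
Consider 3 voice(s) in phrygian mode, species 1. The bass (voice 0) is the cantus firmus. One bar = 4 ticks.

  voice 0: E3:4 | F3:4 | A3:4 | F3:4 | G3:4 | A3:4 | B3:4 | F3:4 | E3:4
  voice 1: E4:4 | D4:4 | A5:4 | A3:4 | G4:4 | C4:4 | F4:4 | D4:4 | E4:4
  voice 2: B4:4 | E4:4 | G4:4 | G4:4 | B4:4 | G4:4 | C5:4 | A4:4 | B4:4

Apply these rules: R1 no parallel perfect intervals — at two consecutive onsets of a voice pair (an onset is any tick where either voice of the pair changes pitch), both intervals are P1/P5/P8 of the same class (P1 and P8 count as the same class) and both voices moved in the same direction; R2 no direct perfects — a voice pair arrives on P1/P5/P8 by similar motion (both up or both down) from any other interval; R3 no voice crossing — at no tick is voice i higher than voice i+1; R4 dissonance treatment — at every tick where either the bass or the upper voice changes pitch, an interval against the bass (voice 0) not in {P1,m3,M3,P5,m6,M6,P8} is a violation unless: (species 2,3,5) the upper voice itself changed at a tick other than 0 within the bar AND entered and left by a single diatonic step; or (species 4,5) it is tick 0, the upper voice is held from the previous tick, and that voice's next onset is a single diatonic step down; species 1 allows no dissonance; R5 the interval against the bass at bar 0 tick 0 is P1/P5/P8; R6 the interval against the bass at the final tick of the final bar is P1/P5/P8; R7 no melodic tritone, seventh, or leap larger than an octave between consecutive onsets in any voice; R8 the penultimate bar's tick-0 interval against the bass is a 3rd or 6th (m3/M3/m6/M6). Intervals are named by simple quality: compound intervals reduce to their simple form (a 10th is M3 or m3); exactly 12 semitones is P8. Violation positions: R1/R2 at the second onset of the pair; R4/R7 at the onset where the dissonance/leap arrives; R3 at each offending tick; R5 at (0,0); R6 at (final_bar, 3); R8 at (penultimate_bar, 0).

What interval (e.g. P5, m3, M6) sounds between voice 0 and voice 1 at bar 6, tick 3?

voice 0=B3 voice 1=F4 -> TT

TT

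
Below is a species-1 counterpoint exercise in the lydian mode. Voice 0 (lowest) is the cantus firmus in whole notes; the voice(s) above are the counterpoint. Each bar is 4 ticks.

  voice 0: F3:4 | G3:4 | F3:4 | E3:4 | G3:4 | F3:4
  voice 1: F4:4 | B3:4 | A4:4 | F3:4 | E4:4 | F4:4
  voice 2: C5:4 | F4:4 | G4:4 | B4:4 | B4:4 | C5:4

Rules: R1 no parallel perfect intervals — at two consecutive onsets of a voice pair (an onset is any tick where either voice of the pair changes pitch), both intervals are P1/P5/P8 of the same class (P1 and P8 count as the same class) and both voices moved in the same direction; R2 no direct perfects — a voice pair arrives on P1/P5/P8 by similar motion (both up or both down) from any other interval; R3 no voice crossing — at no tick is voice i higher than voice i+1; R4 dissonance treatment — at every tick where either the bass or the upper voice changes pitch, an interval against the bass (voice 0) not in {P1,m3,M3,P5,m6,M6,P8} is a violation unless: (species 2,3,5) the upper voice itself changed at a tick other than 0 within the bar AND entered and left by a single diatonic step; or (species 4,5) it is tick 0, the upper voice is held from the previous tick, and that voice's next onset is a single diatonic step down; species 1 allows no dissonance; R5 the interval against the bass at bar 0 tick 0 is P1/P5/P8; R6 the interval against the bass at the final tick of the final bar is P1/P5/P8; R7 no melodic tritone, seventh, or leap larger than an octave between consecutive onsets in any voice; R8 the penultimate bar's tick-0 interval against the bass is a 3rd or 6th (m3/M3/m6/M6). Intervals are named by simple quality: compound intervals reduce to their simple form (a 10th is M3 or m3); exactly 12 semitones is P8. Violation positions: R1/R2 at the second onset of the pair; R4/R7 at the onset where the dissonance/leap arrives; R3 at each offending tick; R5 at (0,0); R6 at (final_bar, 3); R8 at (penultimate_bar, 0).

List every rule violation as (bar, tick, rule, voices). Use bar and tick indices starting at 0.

bar 0: v0=F3 v1=F4 v2=C5 downbeat P5
bar 1: v0=G3 v1=B3 v2=F4 downbeat m7
bar 2: v0=F3 v1=A4 v2=G4 downbeat M2
bar 3: v0=E3 v1=F3 v2=B4 downbeat P5
bar 4: v0=G3 v1=E4 v2=B4 downbeat M3
bar 5: v0=F3 v1=F4 v2=C5 downbeat P5
  -> R4 @ bar 1 tick 0 v(0, 2): G3/F4 m7 untreated
  -> R7 @ bar 1 tick 0 v(1,): F4->B3 leap 6st
  -> R3 @ bar 2 tick 0 v(1, 2): A4 above G4
  -> R4 @ bar 2 tick 0 v(0, 2): F3/G4 M2 untreated
  -> R7 @ bar 2 tick 0 v(1,): B3->A4 leap 10st
  -> R3 @ bar 2 tick 1 v(1, 2): A4 above G4
  -> R3 @ bar 2 tick 2 v(1, 2): A4 above G4
  -> R3 @ bar 2 tick 3 v(1, 2): A4 above G4
  -> R4 @ bar 3 tick 0 v(0, 1): E3/F3 m2 untreated
  -> R7 @ bar 3 tick 0 v(1,): A4->F3 leap 16st
  -> R7 @ bar 4 tick 0 v(1,): F3->E4 leap 11st
  -> R1 @ bar 5 tick 0 v(1, 2): E4/B4 P5 -> F4/C5 P5 similar

(1, 0, R4, (0, 2))
(1, 0, R7, (1,))
(2, 0, R3, (1, 2))
(2, 0, R4, (0, 2))
(2, 0, R7, (1,))
(2, 1, R3, (1, 2))
(2, 2, R3, (1, 2))
(2, 3, R3, (1, 2))
(3, 0, R4, (0, 1))
(3, 0, R7, (1,))
(4, 0, R7, (1,))
(5, 0, R1, (1, 2))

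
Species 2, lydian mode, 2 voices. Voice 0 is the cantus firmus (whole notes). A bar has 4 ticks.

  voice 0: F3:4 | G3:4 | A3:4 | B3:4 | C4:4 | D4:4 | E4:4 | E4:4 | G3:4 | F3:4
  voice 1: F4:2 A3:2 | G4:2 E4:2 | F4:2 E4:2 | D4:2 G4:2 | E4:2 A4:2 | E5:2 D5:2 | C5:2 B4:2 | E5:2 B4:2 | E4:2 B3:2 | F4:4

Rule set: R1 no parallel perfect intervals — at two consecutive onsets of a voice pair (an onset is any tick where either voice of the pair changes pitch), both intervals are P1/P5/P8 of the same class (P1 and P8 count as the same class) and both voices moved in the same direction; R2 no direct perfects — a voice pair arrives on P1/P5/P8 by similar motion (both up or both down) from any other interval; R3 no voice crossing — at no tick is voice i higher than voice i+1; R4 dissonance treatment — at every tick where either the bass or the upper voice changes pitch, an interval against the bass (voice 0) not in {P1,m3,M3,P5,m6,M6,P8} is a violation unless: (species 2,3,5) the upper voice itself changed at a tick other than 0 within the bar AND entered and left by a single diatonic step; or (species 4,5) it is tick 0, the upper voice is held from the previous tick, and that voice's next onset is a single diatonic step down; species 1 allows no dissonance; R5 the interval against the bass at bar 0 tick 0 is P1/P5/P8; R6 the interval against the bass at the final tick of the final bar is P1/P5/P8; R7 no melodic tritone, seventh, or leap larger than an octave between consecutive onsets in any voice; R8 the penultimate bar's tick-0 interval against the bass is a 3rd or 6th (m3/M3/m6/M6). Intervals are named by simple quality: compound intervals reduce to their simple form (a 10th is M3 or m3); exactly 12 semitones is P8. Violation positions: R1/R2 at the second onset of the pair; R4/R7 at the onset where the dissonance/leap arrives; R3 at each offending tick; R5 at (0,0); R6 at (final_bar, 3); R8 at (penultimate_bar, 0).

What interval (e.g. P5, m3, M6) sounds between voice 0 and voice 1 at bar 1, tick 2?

voice 0=G3 voice 1=E4 -> M6

M6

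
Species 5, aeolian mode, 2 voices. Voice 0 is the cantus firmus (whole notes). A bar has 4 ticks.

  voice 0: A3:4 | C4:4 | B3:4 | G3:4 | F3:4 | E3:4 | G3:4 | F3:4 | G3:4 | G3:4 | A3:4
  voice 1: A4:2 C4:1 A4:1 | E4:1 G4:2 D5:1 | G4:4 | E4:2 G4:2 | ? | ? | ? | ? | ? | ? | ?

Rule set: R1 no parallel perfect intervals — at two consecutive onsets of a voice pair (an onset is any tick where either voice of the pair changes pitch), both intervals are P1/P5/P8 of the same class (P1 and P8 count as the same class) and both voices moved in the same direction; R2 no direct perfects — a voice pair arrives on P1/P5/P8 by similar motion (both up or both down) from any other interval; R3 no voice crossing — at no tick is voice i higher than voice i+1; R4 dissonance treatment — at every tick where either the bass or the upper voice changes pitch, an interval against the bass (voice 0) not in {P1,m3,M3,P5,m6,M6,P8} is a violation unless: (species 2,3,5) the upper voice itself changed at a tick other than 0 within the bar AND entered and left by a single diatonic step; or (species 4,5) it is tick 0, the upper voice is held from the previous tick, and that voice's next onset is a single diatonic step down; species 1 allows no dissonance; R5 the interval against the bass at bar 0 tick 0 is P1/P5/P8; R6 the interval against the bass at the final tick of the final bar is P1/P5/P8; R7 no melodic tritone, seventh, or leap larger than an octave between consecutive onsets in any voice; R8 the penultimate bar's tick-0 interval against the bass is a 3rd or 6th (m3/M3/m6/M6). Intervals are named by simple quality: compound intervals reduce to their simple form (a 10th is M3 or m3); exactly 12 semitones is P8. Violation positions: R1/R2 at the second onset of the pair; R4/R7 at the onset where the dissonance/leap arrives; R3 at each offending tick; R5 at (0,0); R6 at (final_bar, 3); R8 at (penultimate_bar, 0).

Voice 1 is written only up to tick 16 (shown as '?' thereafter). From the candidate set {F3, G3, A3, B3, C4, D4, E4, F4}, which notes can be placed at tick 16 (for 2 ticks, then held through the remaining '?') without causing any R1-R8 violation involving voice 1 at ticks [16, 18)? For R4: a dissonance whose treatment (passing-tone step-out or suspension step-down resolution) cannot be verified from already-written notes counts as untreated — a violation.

F3: violates R1,R7
G3: violates R4
A3: violates R7
B3: violates R4
C4: violates R2
D4: legal
E4: violates R4
F4: violates R1

{D4}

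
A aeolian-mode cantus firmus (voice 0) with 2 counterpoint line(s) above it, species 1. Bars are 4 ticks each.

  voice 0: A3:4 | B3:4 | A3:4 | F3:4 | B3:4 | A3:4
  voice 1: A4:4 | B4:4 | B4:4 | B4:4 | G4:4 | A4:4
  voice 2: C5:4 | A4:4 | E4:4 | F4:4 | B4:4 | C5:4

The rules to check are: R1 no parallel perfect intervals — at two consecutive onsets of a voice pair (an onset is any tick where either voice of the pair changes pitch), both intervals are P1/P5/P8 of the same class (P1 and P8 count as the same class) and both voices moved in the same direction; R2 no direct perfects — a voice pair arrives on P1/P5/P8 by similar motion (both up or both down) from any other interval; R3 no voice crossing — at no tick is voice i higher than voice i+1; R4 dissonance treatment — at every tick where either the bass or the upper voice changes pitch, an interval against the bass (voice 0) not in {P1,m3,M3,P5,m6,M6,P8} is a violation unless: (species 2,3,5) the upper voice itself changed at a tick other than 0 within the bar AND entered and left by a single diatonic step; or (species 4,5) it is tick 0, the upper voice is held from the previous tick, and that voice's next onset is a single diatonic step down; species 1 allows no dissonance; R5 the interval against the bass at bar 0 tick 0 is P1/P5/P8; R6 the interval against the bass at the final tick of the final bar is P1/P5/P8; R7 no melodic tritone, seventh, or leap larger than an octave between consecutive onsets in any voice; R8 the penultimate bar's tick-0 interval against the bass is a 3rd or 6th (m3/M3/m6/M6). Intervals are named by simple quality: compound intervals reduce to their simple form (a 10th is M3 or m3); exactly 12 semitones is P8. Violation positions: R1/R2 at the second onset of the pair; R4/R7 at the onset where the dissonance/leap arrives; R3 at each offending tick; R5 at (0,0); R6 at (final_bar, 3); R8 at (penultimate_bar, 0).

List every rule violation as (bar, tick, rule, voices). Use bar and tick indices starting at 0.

(0, 0, R5, (0, 2))
(1, 0, R1, (0, 1))
(1, 0, R3, (1, 2))
(1, 0, R4, (0, 2))
(1, 1, R3, (1, 2))
(1, 2, R3, (1, 2))
(1, 3, R3, (1, 2))
(2, 0, R2, (0, 2))
(2, 0, R3, (1, 2))
(2, 0, R4, (0, 1))
(2, 1, R3, (1, 2))
(2, 2, R3, (1, 2))
(2, 3, R3, (1, 2))
(3, 0, R3, (1, 2))
(3, 0, R4, (0, 1))
(3, 1, R3, (1, 2))
(3, 2, R3, (1, 2))
(3, 3, R3, (1, 2))
(4, 0, R1, (0, 2))
(4, 0, R7, (0,))
(4, 0, R7, (2,))
(4, 0, R8, (0, 2))
(5, 3, R6, (0, 2))

bar 0: v0=A3 v1=A4 v2=C5 downbeat m3
bar 1: v0=B3 v1=B4 v2=A4 downbeat m7
bar 2: v0=A3 v1=B4 v2=E4 downbeat P5
bar 3: v0=F3 v1=B4 v2=F4 downbeat P8
bar 4: v0=B3 v1=G4 v2=B4 downbeat P8
bar 5: v0=A3 v1=A4 v2=C5 downbeat m3
  -> R5 @ bar 0 tick 0 v(0, 2): opens on m3
  -> R1 @ bar 1 tick 0 v(0, 1): A3/A4 P8 -> B3/B4 P8 similar
  -> R3 @ bar 1 tick 0 v(1, 2): B4 above A4
  -> R4 @ bar 1 tick 0 v(0, 2): B3/A4 m7 untreated
  -> R3 @ bar 1 tick 1 v(1, 2): B4 above A4
  -> R3 @ bar 1 tick 2 v(1, 2): B4 above A4
  -> R3 @ bar 1 tick 3 v(1, 2): B4 above A4
  -> R2 @ bar 2 tick 0 v(0, 2): B3/A4 m7 -> A3/E4 P5 similar
  -> R3 @ bar 2 tick 0 v(1, 2): B4 above E4
  -> R4 @ bar 2 tick 0 v(0, 1): A3/B4 M2 untreated
  -> R3 @ bar 2 tick 1 v(1, 2): B4 above E4
  -> R3 @ bar 2 tick 2 v(1, 2): B4 above E4
  -> R3 @ bar 2 tick 3 v(1, 2): B4 above E4
  -> R3 @ bar 3 tick 0 v(1, 2): B4 above F4
  -> R4 @ bar 3 tick 0 v(0, 1): F3/B4 TT untreated
  -> R3 @ bar 3 tick 1 v(1, 2): B4 above F4
  -> R3 @ bar 3 tick 2 v(1, 2): B4 above F4
  -> R3 @ bar 3 tick 3 v(1, 2): B4 above F4
  -> R1 @ bar 4 tick 0 v(0, 2): F3/F4 P8 -> B3/B4 P8 similar
  -> R7 @ bar 4 tick 0 v(0,): F3->B3 leap 6st
  -> R7 @ bar 4 tick 0 v(2,): F4->B4 leap 6st
  -> R8 @ bar 4 tick 0 v(0, 2): penult P8 not 3rd/6th
  -> R6 @ bar 5 tick 3 v(0, 2): closes on m3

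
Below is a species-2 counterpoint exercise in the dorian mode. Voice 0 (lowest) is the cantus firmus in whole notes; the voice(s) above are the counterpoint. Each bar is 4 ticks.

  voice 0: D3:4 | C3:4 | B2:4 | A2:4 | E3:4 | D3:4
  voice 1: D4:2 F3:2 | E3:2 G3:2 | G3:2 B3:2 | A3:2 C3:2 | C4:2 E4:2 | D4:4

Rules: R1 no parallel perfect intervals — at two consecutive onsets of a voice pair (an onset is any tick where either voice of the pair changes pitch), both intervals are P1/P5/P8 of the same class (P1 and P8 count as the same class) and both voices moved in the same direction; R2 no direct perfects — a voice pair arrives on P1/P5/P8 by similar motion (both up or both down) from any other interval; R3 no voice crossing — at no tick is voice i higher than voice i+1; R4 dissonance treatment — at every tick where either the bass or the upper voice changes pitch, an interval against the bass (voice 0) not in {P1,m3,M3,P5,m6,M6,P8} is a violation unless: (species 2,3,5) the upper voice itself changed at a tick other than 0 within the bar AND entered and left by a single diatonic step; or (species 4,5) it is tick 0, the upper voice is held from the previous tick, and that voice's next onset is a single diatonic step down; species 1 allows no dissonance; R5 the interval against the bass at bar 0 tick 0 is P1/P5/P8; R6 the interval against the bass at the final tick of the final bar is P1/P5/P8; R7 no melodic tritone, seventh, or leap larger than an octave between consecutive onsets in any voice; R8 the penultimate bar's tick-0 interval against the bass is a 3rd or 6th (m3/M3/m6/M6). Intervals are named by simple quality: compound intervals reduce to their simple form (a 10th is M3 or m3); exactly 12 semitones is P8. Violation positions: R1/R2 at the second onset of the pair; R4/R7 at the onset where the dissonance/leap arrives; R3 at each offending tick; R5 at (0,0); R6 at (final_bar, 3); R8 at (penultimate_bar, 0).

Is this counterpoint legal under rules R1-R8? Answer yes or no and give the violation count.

No (2 violations)

bar 0: v0=D3 v1=D4 (P8)
bar 1: v0=C3 v1=E3 (M3)
bar 2: v0=B2 v1=G3 (m6)
bar 3: v0=A2 v1=A3 (P8)
bar 4: v0=E3 v1=C4 (m6)
bar 5: v0=D3 v1=D4 (P8)
  R1 @ bar3.0: B2/B3 P8 -> A2/A3 P8 similar
  R1 @ bar5.0: E3/E4 P8 -> D3/D4 P8 similar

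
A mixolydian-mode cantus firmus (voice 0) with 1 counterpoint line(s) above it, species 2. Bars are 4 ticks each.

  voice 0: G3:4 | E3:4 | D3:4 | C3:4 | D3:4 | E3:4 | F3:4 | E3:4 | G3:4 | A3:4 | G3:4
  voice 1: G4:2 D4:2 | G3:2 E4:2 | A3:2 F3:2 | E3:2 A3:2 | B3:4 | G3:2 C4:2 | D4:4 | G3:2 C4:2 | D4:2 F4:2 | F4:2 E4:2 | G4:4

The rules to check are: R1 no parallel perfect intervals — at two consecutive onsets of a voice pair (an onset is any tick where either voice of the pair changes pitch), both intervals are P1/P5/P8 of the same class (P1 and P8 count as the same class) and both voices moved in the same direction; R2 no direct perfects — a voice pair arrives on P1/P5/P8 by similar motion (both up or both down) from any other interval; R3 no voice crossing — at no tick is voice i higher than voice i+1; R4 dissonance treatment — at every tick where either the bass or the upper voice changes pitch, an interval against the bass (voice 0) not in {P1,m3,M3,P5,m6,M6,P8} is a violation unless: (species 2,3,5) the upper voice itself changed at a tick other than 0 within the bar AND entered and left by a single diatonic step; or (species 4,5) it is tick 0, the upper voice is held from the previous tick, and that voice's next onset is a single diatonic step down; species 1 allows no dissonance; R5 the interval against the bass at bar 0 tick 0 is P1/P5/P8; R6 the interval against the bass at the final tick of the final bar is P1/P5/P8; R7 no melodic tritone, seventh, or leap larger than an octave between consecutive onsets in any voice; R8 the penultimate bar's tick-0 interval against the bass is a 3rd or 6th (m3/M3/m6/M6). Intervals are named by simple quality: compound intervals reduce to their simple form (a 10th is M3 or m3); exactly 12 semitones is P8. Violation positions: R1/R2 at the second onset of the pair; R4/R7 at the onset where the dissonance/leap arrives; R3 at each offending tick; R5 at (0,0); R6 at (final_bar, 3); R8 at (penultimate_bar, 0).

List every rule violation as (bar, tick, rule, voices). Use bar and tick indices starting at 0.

(2, 0, R2, (0, 1))
(8, 0, R2, (0, 1))
(8, 2, R4, (0, 1))

bar 0: v0=G3 v1=G4 downbeat P8
bar 1: v0=E3 v1=G3 downbeat m3
bar 2: v0=D3 v1=A3 downbeat P5
bar 3: v0=C3 v1=E3 downbeat M3
bar 4: v0=D3 v1=B3 downbeat M6
bar 5: v0=E3 v1=G3 downbeat m3
bar 6: v0=F3 v1=D4 downbeat M6
bar 7: v0=E3 v1=G3 downbeat m3
bar 8: v0=G3 v1=D4 downbeat P5
bar 9: v0=A3 v1=F4 downbeat m6
bar 10: v0=G3 v1=G4 downbeat P8
  -> R2 @ bar 2 tick 0 v(0, 1): E3/E4 P8 -> D3/A3 P5 similar
  -> R2 @ bar 8 tick 0 v(0, 1): E3/C4 m6 -> G3/D4 P5 similar
  -> R4 @ bar 8 tick 2 v(0, 1): G3/F4 m7 untreated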